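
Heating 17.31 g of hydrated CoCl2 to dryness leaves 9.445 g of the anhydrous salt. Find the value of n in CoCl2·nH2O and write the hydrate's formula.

Mass of water lost = 17.31 − 9.445 = 7.865 g → 7.865 / 18.02 = 0.4365 mol H2O
Molar mass of CoCl2 = 129.83 g/mol → mol CoCl2 = 9.445 / 129.83 = 0.07275
n = 0.4365 / 0.07275 = 6.00 ≈ 6 → CoCl2·6H2O

CoCl2·6H2O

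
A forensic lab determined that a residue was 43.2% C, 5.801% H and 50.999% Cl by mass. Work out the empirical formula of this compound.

Assume 100 g: 43.2 g C, 5.801 g H, 50.999 g Cl.
C: 43.2 g ÷ 12.01 g/mol = 3.597 mol
H: 5.801 g ÷ 1.008 g/mol = 5.755 mol
Cl: 50.999 g ÷ 35.45 g/mol = 1.439 mol
Ratios (÷ 1.439): C 2.500, H 4.000, Cl 1.000
Scaling by 2: C 5.00, H 8.00, Cl 2.00 → C5H8Cl2

C5H8Cl2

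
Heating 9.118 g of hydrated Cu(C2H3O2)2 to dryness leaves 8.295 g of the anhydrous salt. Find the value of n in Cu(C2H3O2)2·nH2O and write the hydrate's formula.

Cu(C2H3O2)2·H2O

Mass of water lost = 9.118 − 8.295 = 0.823 g → 0.823 / 18.02 = 0.04567 mol H2O
Molar mass of Cu(C2H3O2)2 = 181.64 g/mol → mol Cu(C2H3O2)2 = 8.295 / 181.64 = 0.04567
n = 0.04567 / 0.04567 = 1.00 ≈ 1 → Cu(C2H3O2)2·H2O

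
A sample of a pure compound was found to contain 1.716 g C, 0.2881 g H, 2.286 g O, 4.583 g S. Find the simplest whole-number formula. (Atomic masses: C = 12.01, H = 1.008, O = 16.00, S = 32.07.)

Moles — C: 1.716 / 12.01 = 0.1429 mol; H: 0.2881 / 1.008 = 0.2858 mol; O: 2.286 / 16.00 = 0.1429 mol; S: 4.583 / 32.07 = 0.1429 mol
Divide by the smallest (0.1429 mol O): C 1.000, H 2.000, O 1.000, S 1.000
≈ 1:2:1:1 → CH2OS

CH2OS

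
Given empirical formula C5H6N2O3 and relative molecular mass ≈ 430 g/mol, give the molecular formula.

C15H18N6O9

Empirical-formula mass = 142.12 g/mol
n = 430 / 142.12 = 3.03 ≈ 3
Molecular formula = (C5H6N2O3)3 = C15H18N6O9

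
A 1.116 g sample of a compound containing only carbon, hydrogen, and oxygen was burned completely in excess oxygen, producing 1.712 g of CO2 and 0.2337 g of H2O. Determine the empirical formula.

C3H2O3

mol C = 1.712 / 44.01 = 0.03890; mass C = 0.03890 × 12.01 = 0.4672 g
mol H = 2 × (0.2337 / 18.02) = 0.02594; mass H = 0.02594 × 1.008 = 0.02615 g
mass O = 1.116 − (0.4933) = 0.6227 g → mol O = 0.03892
Ratios (÷ 0.02594): C 1.500, H 1.000, O 1.500
Scaling by 2: C 3.00, H 2.00, O 3.00 → C3H2O3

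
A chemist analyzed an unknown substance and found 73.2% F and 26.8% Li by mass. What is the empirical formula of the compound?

Assume 100 g: 73.2 g F, 26.8 g Li.
Moles — F: 73.2 / 19.00 = 3.853 mol; Li: 26.8 / 6.94 = 3.862 mol
Divide by the smallest (3.853 mol F): F 1.000, Li 1.002
≈ 1:1 → FLi

FLi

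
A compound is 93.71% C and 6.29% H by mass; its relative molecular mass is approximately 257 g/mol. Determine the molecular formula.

C20H16

Assume 100 g: 93.71 g C, 6.29 g H.
C: 93.71 g ÷ 12.01 g/mol = 7.803 mol
H: 6.29 g ÷ 1.008 g/mol = 6.24 mol
Smallest is H at 6.24 mol; normalising gives C 1.250, H 1.000
Multiply by 4: C 5.00, H 4.00 → C5H4
Empirical-formula mass = 64.08 g/mol
n = 257 / 64.08 = 4.01 ≈ 4
Molecular formula = (C5H4)×4 = C20H16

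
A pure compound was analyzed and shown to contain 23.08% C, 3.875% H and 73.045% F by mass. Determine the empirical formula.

CH2F2

Assume 100 g: 23.08 g C, 3.875 g H, 73.045 g F.
Moles — C: 23.08 / 12.01 = 1.922 mol; H: 3.875 / 1.008 = 3.844 mol; F: 73.045 / 19.00 = 3.844 mol
Smallest is C at 1.922 mol; normalising gives C 1.000, H 2.000, F 2.001
≈ 1:2:2 → CH2F2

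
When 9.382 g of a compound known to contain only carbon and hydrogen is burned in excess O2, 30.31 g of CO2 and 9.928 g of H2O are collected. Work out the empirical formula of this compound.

mol C = 30.31 / 44.01 = 0.6887; mass C = 0.6887 × 12.01 = 8.271 g
mol H = 2 × (9.928 / 18.02) = 1.102; mass H = 1.102 × 1.008 = 1.111 g
Divide by the smallest (0.6887 mol C): C 1.000, H 1.600
Scaling by 5: C 5.00, H 8.00 → C5H8

C5H8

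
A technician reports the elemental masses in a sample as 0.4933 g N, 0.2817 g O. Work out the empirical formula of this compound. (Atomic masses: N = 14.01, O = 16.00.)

Moles — N: 0.4933 / 14.01 = 0.03521 mol; O: 0.2817 / 16.00 = 0.01761 mol
Divide by the smallest (0.01761 mol O): N 2.000, O 1.000
Ratio ≈ 2:1, so the empirical formula is N2O

N2O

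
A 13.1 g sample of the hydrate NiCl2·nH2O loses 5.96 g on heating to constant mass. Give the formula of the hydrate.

Mass of anhydrous NiCl2 = 13.1 − 5.96 = 7.14 g
mol H2O = 5.96 / 18.02 = 0.3307
Molar mass of NiCl2 = 129.59 g/mol → mol NiCl2 = 7.14 / 129.59 = 0.0551
n = 0.3307 / 0.0551 = 6.00 ≈ 6 → NiCl2·6H2O

NiCl2·6H2O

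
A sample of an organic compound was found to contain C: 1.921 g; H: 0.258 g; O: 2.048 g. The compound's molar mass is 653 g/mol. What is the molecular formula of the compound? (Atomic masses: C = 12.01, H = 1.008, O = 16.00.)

C25H40O20

Moles — C: 1.921 / 12.01 = 0.16 mol; H: 0.258 / 1.008 = 0.256 mol; O: 2.048 / 16.00 = 0.128 mol
Ratios (÷ 0.128): C 1.250, H 2.000, O 1.000
×4: C 5.00, H 8.00, O 4.00 → C5H8O4
Empirical-formula mass = 132.11 g/mol
n = 653 / 132.11 = 4.94 ≈ 5
Molecular formula = (C5H8O4)×5 = C25H40O20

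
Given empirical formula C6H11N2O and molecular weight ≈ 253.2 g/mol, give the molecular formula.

C12H22N4O2

Empirical-formula mass = 127.17 g/mol
n = 253.2 / 127.17 = 1.99 ≈ 2
Molecular formula = (C6H11N2O)2 = C12H22N4O2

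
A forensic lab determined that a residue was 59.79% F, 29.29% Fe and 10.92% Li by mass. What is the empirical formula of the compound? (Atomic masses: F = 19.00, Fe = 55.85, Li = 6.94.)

F6FeLi3

Assume 100 g: 59.79 g F, 29.29 g Fe, 10.92 g Li.
n(F) = 59.79/19.00 = 3.147, n(Fe) = 29.29/55.85 = 0.5244, n(Li) = 10.92/6.94 = 1.573
Divide by the smallest (0.5244 mol Fe): F 6.000, Fe 1.000, Li 3.000
→ F6FeLi3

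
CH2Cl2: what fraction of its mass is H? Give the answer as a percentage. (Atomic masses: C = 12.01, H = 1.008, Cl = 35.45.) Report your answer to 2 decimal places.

Molar mass = 1(12.01) + 2(1.008) + 2(35.45) = 84.926 g/mol
Mass of H per mole = 2 × 1.008 = 2.016 g
% H = 2.016 / 84.926 × 100 = 2.37%

2.37%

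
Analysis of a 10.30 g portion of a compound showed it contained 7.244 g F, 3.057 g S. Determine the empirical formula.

F4S

F: 7.244 g ÷ 19.00 g/mol = 0.3813 mol
S: 3.057 g ÷ 32.07 g/mol = 0.09532 mol
Ratios (÷ 0.09532): F 4.000, S 1.000
→ F4S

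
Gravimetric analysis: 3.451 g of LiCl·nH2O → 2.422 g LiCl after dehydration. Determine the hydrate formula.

LiCl·H2O

Mass of water lost = 3.451 − 2.422 = 1.029 g → 1.029 / 18.02 = 0.0571 mol H2O
Molar mass of LiCl = 42.39 g/mol → mol LiCl = 2.422 / 42.39 = 0.05714
n = 0.0571 / 0.05714 = 1.00 ≈ 1 → LiCl·H2O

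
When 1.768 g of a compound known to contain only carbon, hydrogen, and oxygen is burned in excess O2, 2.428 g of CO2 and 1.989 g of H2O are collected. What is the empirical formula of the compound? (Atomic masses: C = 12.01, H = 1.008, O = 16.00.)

mol C = 2.428 / 44.01 = 0.05517; mass C = 0.05517 × 12.01 = 0.6626 g
mol H = 2 × (1.989 / 18.02) = 0.2208; mass H = 0.2208 × 1.008 = 0.2225 g
mass O = 1.768 − (0.8851) = 0.8829 g → mol O = 0.05518
Divide by the smallest (0.05517 mol C): C 1.000, H 4.001, O 1.000
→ CH4O

CH4O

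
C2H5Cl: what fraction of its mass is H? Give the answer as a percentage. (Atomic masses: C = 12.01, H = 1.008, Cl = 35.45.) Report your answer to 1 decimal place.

7.8%

Molar mass = 2(12.01) + 5(1.008) + 1(35.45) = 64.510 g/mol
Mass of H per mole = 5 × 1.008 = 5.040 g
% H = 5.040 / 64.510 × 100 = 7.8%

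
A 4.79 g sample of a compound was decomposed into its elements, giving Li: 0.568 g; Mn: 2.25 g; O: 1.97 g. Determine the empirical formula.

Li2MnO3

n(Li) = 0.568/6.94 = 0.08184, n(Mn) = 2.25/54.94 = 0.04095, n(O) = 1.97/16.00 = 0.1231
Smallest is Mn at 0.04095 mol; normalising gives Li 1.998, Mn 1.000, O 3.006
→ Li2MnO3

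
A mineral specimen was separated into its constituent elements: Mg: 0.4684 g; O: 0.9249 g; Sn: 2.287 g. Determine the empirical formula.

Moles — Mg: 0.4684 / 24.31 = 0.01927 mol; O: 0.9249 / 16.00 = 0.05781 mol; Sn: 2.287 / 118.71 = 0.01927 mol
Smallest is Sn at 0.01927 mol; normalising gives Mg 1.000, O 3.001, Sn 1.000
Ratio ≈ 1:3:1, so the empirical formula is MgO3Sn

MgO3Sn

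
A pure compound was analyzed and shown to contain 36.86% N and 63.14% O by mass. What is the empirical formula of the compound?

N2O3

Assume 100 g: 36.86 g N, 63.14 g O.
Moles — N: 36.86 / 14.01 = 2.631 mol; O: 63.14 / 16.00 = 3.946 mol
Ratios (÷ 2.631): N 1.000, O 1.500
×2: N 2.00, O 3.00 → N2O3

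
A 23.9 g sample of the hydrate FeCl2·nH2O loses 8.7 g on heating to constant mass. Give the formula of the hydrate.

Mass of anhydrous FeCl2 = 23.9 − 8.7 = 15.2 g
mol H2O = 8.7 / 18.02 = 0.4828
Molar mass of FeCl2 = 126.75 g/mol → mol FeCl2 = 15.2 / 126.75 = 0.1199
n = 0.4828 / 0.1199 = 4.03 ≈ 4 → FeCl2·4H2O

FeCl2·4H2O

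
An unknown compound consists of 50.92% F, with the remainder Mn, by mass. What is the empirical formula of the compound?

Assume 100 g: 50.92 g F, 49.08 g Mn.
n(F) = 50.92/19.00 = 2.68, n(Mn) = 49.08/54.94 = 0.8933
Ratios (÷ 0.8933): F 3.000, Mn 1.000
≈ 3:1 → F3Mn

F3Mn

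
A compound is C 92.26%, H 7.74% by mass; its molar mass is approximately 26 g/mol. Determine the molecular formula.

Assume 100 g: 92.26 g C, 7.74 g H.
Moles — C: 92.26 / 12.01 = 7.682 mol; H: 7.74 / 1.008 = 7.679 mol
Divide by the smallest (7.679 mol H): C 1.000, H 1.000
Ratio ≈ 1:1, so the empirical formula is CH
Empirical-formula mass = 13.02 g/mol
n = 26 / 13.02 = 2.00 ≈ 2
Molecular formula = (CH)×2 = C2H2

C2H2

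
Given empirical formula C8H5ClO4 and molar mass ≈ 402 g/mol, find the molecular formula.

C16H10Cl2O8

Empirical-formula mass = 200.57 g/mol
n = 402 / 200.57 = 2.00 ≈ 2
Molecular formula = (C8H5ClO4)2 = C16H10Cl2O8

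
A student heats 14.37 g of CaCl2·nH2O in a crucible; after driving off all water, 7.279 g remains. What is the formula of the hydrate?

Mass of water lost = 14.37 − 7.279 = 7.091 g → 7.091 / 18.02 = 0.3935 mol H2O
Molar mass of CaCl2 = 110.98 g/mol → mol CaCl2 = 7.279 / 110.98 = 0.06559
n = 0.3935 / 0.06559 = 6.00 ≈ 6 → CaCl2·6H2O

CaCl2·6H2O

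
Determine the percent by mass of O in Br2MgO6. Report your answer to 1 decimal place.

Molar mass = 2(79.90) + 1(24.31) + 6(16.00) = 280.110 g/mol
Mass of O per mole = 6 × 16.00 = 96.000 g
% O = 96.000 / 280.110 × 100 = 34.3%

34.3%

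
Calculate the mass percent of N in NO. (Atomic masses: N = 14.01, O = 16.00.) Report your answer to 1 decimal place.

Molar mass = 1(14.01) + 1(16.00) = 30.010 g/mol
Mass of N per mole = 1 × 14.01 = 14.010 g
% N = 14.010 / 30.010 × 100 = 46.7%

46.7%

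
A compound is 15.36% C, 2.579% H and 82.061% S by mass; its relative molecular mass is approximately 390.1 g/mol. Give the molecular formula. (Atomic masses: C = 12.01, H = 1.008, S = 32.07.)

C5H10S10

Assume 100 g: 15.36 g C, 2.579 g H, 82.061 g S.
C: 15.36 g ÷ 12.01 g/mol = 1.279 mol
H: 2.579 g ÷ 1.008 g/mol = 2.559 mol
S: 82.061 g ÷ 32.07 g/mol = 2.559 mol
Smallest is C at 1.279 mol; normalising gives C 1.000, H 2.001, S 2.001
→ CH2S2
Empirical-formula mass = 78.17 g/mol
n = 390.1 / 78.17 = 4.99 ≈ 5
Molecular formula = (CH2S2)×5 = C5H10S10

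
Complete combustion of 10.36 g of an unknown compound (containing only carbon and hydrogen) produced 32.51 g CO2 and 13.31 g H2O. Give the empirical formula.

mol C = 32.51 / 44.01 = 0.7387; mass C = 0.7387 × 12.01 = 8.872 g
mol H = 2 × (13.31 / 18.02) = 1.477; mass H = 1.477 × 1.008 = 1.489 g
Ratios (÷ 0.7387): C 1.000, H 2.000
→ CH2

CH2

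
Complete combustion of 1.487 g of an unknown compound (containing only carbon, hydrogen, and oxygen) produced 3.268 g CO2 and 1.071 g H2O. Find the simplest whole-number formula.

mol C = 3.268 / 44.01 = 0.07426; mass C = 0.07426 × 12.01 = 0.8918 g
mol H = 2 × (1.071 / 18.02) = 0.1189; mass H = 0.1189 × 1.008 = 0.1198 g
mass O = 1.487 − (1.012) = 0.4754 g → mol O = 0.02971
Smallest is O at 0.02971 mol; normalising gives C 2.499, H 4.001, O 1.000
×2: C 5.00, H 8.00, O 2.00 → C5H8O2

C5H8O2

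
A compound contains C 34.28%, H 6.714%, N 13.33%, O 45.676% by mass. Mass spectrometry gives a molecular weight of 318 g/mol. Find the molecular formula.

C9H21N3O9

Assume 100 g: 34.28 g C, 6.714 g H, 13.33 g N, 45.676 g O.
Moles — C: 34.28 / 12.01 = 2.854 mol; H: 6.714 / 1.008 = 6.661 mol; N: 13.33 / 14.01 = 0.9515 mol; O: 45.676 / 16.00 = 2.855 mol
Smallest is N at 0.9515 mol; normalising gives C 3.000, H 7.000, N 1.000, O 3.000
≈ 3:7:1:3 → C3H7NO3
Empirical-formula mass = 105.10 g/mol
n = 318 / 105.10 = 3.03 ≈ 3
Molecular formula = (C3H7NO3)×3 = C9H21N3O9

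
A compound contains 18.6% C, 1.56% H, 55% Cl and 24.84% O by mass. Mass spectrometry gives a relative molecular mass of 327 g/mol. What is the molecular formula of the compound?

Assume 100 g: 18.6 g C, 1.56 g H, 55 g Cl, 24.84 g O.
C: 18.6 g ÷ 12.01 g/mol = 1.549 mol
H: 1.56 g ÷ 1.008 g/mol = 1.548 mol
Cl: 55 g ÷ 35.45 g/mol = 1.551 mol
O: 24.84 g ÷ 16.00 g/mol = 1.552 mol
Smallest is H at 1.548 mol; normalising gives C 1.001, H 1.000, Cl 1.002, O 1.003
Ratio ≈ 1:1:1:1, so the empirical formula is CHClO
Empirical-formula mass = 64.47 g/mol
n = 327 / 64.47 = 5.07 ≈ 5
Molecular formula = (CHClO)×5 = C5H5Cl5O5

C5H5Cl5O5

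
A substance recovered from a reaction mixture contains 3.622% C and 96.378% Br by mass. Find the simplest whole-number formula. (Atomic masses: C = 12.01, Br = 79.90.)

CBr4

Assume 100 g: 3.622 g C, 96.378 g Br.
C: 3.622 g ÷ 12.01 g/mol = 0.3016 mol
Br: 96.378 g ÷ 79.90 g/mol = 1.206 mol
Divide by the smallest (0.3016 mol C): C 1.000, Br 4.000
→ CBr4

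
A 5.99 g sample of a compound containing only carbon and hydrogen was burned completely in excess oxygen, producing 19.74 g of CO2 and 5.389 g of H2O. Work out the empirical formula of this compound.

C3H4

mol C = 19.74 / 44.01 = 0.4485; mass C = 0.4485 × 12.01 = 5.387 g
mol H = 2 × (5.389 / 18.02) = 0.5981; mass H = 0.5981 × 1.008 = 0.6029 g
Smallest is C at 0.4485 mol; normalising gives C 1.000, H 1.333
Multiply by 3: C 3.00, H 4.00 → C3H4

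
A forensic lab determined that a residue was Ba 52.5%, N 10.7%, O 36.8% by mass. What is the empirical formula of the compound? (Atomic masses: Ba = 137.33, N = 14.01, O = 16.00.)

BaN2O6

Assume 100 g: 52.5 g Ba, 10.7 g N, 36.8 g O.
Ba: 52.5 g ÷ 137.33 g/mol = 0.3823 mol
N: 10.7 g ÷ 14.01 g/mol = 0.7637 mol
O: 36.8 g ÷ 16.00 g/mol = 2.3 mol
Smallest is Ba at 0.3823 mol; normalising gives Ba 1.000, N 1.998, O 6.016
Ratio ≈ 1:2:6, so the empirical formula is BaN2O6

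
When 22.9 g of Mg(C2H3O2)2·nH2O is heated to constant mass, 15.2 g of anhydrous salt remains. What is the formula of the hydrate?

Mass of water lost = 22.9 − 15.2 = 7.7 g → 7.7 / 18.02 = 0.4273 mol H2O
Molar mass of Mg(C2H3O2)2 = 142.40 g/mol → mol Mg(C2H3O2)2 = 15.2 / 142.40 = 0.1067
n = 0.4273 / 0.1067 = 4.00 ≈ 4 → Mg(C2H3O2)2·4H2O

Mg(C2H3O2)2·4H2O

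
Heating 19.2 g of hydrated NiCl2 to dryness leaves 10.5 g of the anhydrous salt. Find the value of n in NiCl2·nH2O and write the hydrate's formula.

NiCl2·6H2O

Mass of water lost = 19.2 − 10.5 = 8.7 g → 8.7 / 18.02 = 0.4828 mol H2O
Molar mass of NiCl2 = 129.59 g/mol → mol NiCl2 = 10.5 / 129.59 = 0.08102
n = 0.4828 / 0.08102 = 5.96 ≈ 6 → NiCl2·6H2O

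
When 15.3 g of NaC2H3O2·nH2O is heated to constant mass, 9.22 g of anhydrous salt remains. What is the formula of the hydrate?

NaC2H3O2·3H2O

Mass of water lost = 15.3 − 9.22 = 6.08 g → 6.08 / 18.02 = 0.3374 mol H2O
Molar mass of NaC2H3O2 = 82.03 g/mol → mol NaC2H3O2 = 9.22 / 82.03 = 0.1124
n = 0.3374 / 0.1124 = 3.00 ≈ 3 → NaC2H3O2·3H2O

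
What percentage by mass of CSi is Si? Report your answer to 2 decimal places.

Molar mass = 1(12.01) + 1(28.09) = 40.100 g/mol
Mass of Si per mole = 1 × 28.09 = 28.090 g
% Si = 28.090 / 40.100 × 100 = 70.05%

70.05%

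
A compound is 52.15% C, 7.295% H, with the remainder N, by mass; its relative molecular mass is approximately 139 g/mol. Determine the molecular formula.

C6H10N4

Assume 100 g: 52.15 g C, 7.295 g H, 40.555 g N.
n(C) = 52.15/12.01 = 4.342, n(H) = 7.295/1.008 = 7.237, n(N) = 40.555/14.01 = 2.895
Ratios (÷ 2.895): C 1.500, H 2.500, N 1.000
Multiply by 2: C 3.00, H 5.00, N 2.00 → C3H5N2
Empirical-formula mass = 69.09 g/mol
n = 139 / 69.09 = 2.01 ≈ 2
Molecular formula = (C3H5N2)×2 = C6H10N4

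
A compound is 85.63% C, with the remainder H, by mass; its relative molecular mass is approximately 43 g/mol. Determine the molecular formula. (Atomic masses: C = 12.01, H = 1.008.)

Assume 100 g: 85.63 g C, 14.37 g H.
Moles — C: 85.63 / 12.01 = 7.13 mol; H: 14.37 / 1.008 = 14.26 mol
Ratios (÷ 7.13): C 1.000, H 1.999
≈ 1:2 → CH2
Empirical-formula mass = 14.03 g/mol
n = 43 / 14.03 = 3.07 ≈ 3
Molecular formula = (CH2)×3 = C3H6

C3H6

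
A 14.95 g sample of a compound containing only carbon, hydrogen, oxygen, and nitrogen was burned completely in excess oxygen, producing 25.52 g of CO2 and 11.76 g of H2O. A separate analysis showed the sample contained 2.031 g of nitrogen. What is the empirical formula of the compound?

C4H9NO2

mol C = 25.52 / 44.01 = 0.5799; mass C = 0.5799 × 12.01 = 6.964 g
mol H = 2 × (11.76 / 18.02) = 1.305; mass H = 1.305 × 1.008 = 1.316 g
mol N = 2.031 / 14.01 = 0.1450
mass O = 14.95 − (10.31) = 4.639 g → mol O = 0.2899
Divide by the smallest (0.145 mol N): C 4.000, H 9.003, N 1.000, O 2.000
≈ 4:9:1:2 → C4H9NO2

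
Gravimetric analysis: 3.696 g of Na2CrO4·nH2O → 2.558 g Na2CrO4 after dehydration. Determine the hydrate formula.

Mass of water lost = 3.696 − 2.558 = 1.138 g → 1.138 / 18.02 = 0.06315 mol H2O
Molar mass of Na2CrO4 = 161.98 g/mol → mol Na2CrO4 = 2.558 / 161.98 = 0.01579
n = 0.06315 / 0.01579 = 4.00 ≈ 4 → Na2CrO4·4H2O

Na2CrO4·4H2O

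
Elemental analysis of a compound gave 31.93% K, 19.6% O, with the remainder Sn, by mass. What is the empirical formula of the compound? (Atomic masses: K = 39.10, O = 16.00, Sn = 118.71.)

Assume 100 g: 31.93 g K, 19.6 g O, 48.47 g Sn.
Moles — K: 31.93 / 39.10 = 0.8166 mol; O: 19.6 / 16.00 = 1.225 mol; Sn: 48.47 / 118.71 = 0.4083 mol
Divide by the smallest (0.4083 mol Sn): K 2.000, O 3.000, Sn 1.000
→ K2O3Sn

K2O3Sn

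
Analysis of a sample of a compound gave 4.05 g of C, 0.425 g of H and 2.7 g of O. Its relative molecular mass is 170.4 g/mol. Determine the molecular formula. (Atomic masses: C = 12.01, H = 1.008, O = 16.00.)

n(C) = 4.05/12.01 = 0.3372, n(H) = 0.425/1.008 = 0.4216, n(O) = 2.7/16.00 = 0.1688
Divide by the smallest (0.1688 mol O): C 1.998, H 2.499, O 1.000
Multiply by 2: C 4.00, H 5.00, O 2.00 → C4H5O2
Empirical-formula mass = 85.08 g/mol
n = 170.4 / 85.08 = 2.00 ≈ 2
Molecular formula = (C4H5O2)×2 = C8H10O4

C8H10O4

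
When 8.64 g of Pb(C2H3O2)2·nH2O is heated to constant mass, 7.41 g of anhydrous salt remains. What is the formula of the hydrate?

Pb(C2H3O2)2·3H2O

Mass of water lost = 8.64 − 7.41 = 1.23 g → 1.23 / 18.02 = 0.06826 mol H2O
Molar mass of Pb(C2H3O2)2 = 325.29 g/mol → mol Pb(C2H3O2)2 = 7.41 / 325.29 = 0.02278
n = 0.06826 / 0.02278 = 3.00 ≈ 3 → Pb(C2H3O2)2·3H2O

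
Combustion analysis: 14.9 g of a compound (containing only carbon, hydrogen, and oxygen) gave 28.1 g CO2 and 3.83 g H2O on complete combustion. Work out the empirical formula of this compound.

mol C = 28.1 / 44.01 = 0.6385; mass C = 0.6385 × 12.01 = 7.668 g
mol H = 2 × (3.83 / 18.02) = 0.4251; mass H = 0.4251 × 1.008 = 0.4285 g
mass O = 14.9 − (8.097) = 6.803 g → mol O = 0.4252
Ratios (÷ 0.4251): C 1.502, H 1.000, O 1.000
Scaling by 2: C 3.00, H 2.00, O 2.00 → C3H2O2

C3H2O2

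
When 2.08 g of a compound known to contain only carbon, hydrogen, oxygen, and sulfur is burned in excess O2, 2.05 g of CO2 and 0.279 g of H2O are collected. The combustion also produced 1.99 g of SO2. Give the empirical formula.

C3H2O2S2

mol C = 2.05 / 44.01 = 0.04658; mass C = 0.04658 × 12.01 = 0.5594 g
mol H = 2 × (0.279 / 18.02) = 0.03097; mass H = 0.03097 × 1.008 = 0.03121 g
mol S = 1.99 / 64.07 = 0.03106; mass S = 0.9961 g
mass O = 2.08 − (1.587) = 0.4933 g → mol O = 0.03083
Ratios (÷ 0.03083): C 1.511, H 1.004, O 1.000, S 1.007
Scaling by 2: C 3.02, H 2.01, O 2.00, S 2.01 → C3H2O2S2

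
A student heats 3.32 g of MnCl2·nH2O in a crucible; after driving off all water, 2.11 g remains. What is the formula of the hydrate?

Mass of water lost = 3.32 − 2.11 = 1.21 g → 1.21 / 18.02 = 0.06715 mol H2O
Molar mass of MnCl2 = 125.84 g/mol → mol MnCl2 = 2.11 / 125.84 = 0.01677
n = 0.06715 / 0.01677 = 4.00 ≈ 4 → MnCl2·4H2O

MnCl2·4H2O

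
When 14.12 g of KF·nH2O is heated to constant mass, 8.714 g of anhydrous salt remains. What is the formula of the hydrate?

KF·2H2O

Mass of water lost = 14.12 − 8.714 = 5.406 g → 5.406 / 18.02 = 0.3 mol H2O
Molar mass of KF = 58.10 g/mol → mol KF = 8.714 / 58.10 = 0.15
n = 0.3 / 0.15 = 2.00 ≈ 2 → KF·2H2O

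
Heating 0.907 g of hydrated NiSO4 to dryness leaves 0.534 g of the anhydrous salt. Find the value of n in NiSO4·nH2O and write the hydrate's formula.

NiSO4·6H2O

Mass of water lost = 0.907 − 0.534 = 0.373 g → 0.373 / 18.02 = 0.0207 mol H2O
Molar mass of NiSO4 = 154.76 g/mol → mol NiSO4 = 0.534 / 154.76 = 0.003451
n = 0.0207 / 0.003451 = 6.00 ≈ 6 → NiSO4·6H2O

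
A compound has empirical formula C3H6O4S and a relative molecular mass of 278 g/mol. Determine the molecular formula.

C6H12O8S2

Empirical-formula mass = 138.15 g/mol
n = 278 / 138.15 = 2.01 ≈ 2
Molecular formula = (C3H6O4S)2 = C6H12O8S2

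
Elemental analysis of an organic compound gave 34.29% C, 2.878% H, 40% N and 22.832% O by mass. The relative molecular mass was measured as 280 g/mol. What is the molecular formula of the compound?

C8H8N8O4

Assume 100 g: 34.29 g C, 2.878 g H, 40 g N, 22.832 g O.
C: 34.29 g ÷ 12.01 g/mol = 2.855 mol
H: 2.878 g ÷ 1.008 g/mol = 2.855 mol
N: 40 g ÷ 14.01 g/mol = 2.855 mol
O: 22.832 g ÷ 16.00 g/mol = 1.427 mol
Divide by the smallest (1.427 mol O): C 2.001, H 2.001, N 2.001, O 1.000
Ratio ≈ 2:2:2:1, so the empirical formula is C2H2N2O
Empirical-formula mass = 70.06 g/mol
n = 280 / 70.06 = 4.00 ≈ 4
Molecular formula = (C2H2N2O)×4 = C8H8N8O4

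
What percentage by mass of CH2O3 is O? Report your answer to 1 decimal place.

Molar mass = 1(12.01) + 2(1.008) + 3(16.00) = 62.026 g/mol
Mass of O per mole = 3 × 16.00 = 48.000 g
% O = 48.000 / 62.026 × 100 = 77.4%

77.4%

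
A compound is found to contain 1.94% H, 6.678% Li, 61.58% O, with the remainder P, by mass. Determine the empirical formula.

Assume 100 g: 1.94 g H, 6.678 g Li, 61.58 g O, 29.802 g P.
Moles — H: 1.94 / 1.008 = 1.925 mol; Li: 6.678 / 6.94 = 0.9622 mol; O: 61.58 / 16.00 = 3.849 mol; P: 29.802 / 30.97 = 0.9623 mol
Divide by the smallest (0.9622 mol Li): H 2.000, Li 1.000, O 4.000, P 1.000
≈ 2:1:4:1 → H2LiO4P

H2LiO4P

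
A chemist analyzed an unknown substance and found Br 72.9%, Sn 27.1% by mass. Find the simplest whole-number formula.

Assume 100 g: 72.9 g Br, 27.1 g Sn.
n(Br) = 72.9/79.90 = 0.9124, n(Sn) = 27.1/118.71 = 0.2283
Divide by the smallest (0.2283 mol Sn): Br 3.997, Sn 1.000
≈ 4:1 → Br4Sn

Br4Sn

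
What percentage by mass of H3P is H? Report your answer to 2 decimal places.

8.90%

Molar mass = 3(1.008) + 1(30.97) = 33.994 g/mol
Mass of H per mole = 3 × 1.008 = 3.024 g
% H = 3.024 / 33.994 × 100 = 8.90%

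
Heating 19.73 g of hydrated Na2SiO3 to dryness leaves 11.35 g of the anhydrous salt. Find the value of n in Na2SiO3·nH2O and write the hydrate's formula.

Mass of water lost = 19.73 − 11.35 = 8.38 g → 8.38 / 18.02 = 0.465 mol H2O
Molar mass of Na2SiO3 = 122.07 g/mol → mol Na2SiO3 = 11.35 / 122.07 = 0.09298
n = 0.465 / 0.09298 = 5.00 ≈ 5 → Na2SiO3·5H2O

Na2SiO3·5H2O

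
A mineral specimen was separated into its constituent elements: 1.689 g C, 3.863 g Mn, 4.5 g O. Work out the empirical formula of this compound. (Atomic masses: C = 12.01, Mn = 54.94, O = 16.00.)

n(C) = 1.689/12.01 = 0.1406, n(Mn) = 3.863/54.94 = 0.07031, n(O) = 4.5/16.00 = 0.2812
Ratios (÷ 0.07031): C 2.000, Mn 1.000, O 4.000
Ratio ≈ 2:1:4, so the empirical formula is C2MnO4

C2MnO4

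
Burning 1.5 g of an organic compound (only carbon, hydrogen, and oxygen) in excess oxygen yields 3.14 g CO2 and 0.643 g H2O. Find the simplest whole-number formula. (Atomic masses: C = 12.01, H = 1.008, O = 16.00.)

mol C = 3.14 / 44.01 = 0.07135; mass C = 0.07135 × 12.01 = 0.8569 g
mol H = 2 × (0.643 / 18.02) = 0.07137; mass H = 0.07137 × 1.008 = 0.07194 g
mass O = 1.5 − (0.9288) = 0.5712 g → mol O = 0.03570
Divide by the smallest (0.0357 mol O): C 1.999, H 1.999, O 1.000
Ratio ≈ 2:2:1, so the empirical formula is C2H2O

C2H2O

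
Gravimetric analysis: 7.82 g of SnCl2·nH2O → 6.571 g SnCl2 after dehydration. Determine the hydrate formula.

Mass of water lost = 7.82 − 6.571 = 1.249 g → 1.249 / 18.02 = 0.06931 mol H2O
Molar mass of SnCl2 = 189.61 g/mol → mol SnCl2 = 6.571 / 189.61 = 0.03466
n = 0.06931 / 0.03466 = 2.00 ≈ 2 → SnCl2·2H2O

SnCl2·2H2O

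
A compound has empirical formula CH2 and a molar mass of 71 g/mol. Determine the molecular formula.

C5H10

Empirical-formula mass = 14.03 g/mol
n = 71 / 14.03 = 5.06 ≈ 5
Molecular formula = (CH2)5 = C5H10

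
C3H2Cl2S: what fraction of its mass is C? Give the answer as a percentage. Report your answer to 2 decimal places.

Molar mass = 3(12.01) + 2(1.008) + 2(35.45) + 1(32.07) = 141.016 g/mol
Mass of C per mole = 3 × 12.01 = 36.030 g
% C = 36.030 / 141.016 × 100 = 25.55%

25.55%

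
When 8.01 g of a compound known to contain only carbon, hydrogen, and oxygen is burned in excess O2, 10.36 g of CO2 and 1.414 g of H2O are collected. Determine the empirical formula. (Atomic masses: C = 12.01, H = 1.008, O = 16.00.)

C3H2O4

mol C = 10.36 / 44.01 = 0.2354; mass C = 0.2354 × 12.01 = 2.827 g
mol H = 2 × (1.414 / 18.02) = 0.1569; mass H = 0.1569 × 1.008 = 0.1582 g
mass O = 8.01 − (2.985) = 5.025 g → mol O = 0.3140
Divide by the smallest (0.1569 mol H): C 1.500, H 1.000, O 2.001
Scaling by 2: C 3.00, H 2.00, O 4.00 → C3H2O4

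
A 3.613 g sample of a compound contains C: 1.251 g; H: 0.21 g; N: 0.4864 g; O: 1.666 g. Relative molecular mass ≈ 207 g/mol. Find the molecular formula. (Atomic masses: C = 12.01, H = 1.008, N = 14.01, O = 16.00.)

n(C) = 1.251/12.01 = 0.1042, n(H) = 0.21/1.008 = 0.2083, n(N) = 0.4864/14.01 = 0.03472, n(O) = 1.666/16.00 = 0.1041
Divide by the smallest (0.03472 mol N): C 3.000, H 6.001, N 1.000, O 2.999
Ratio ≈ 3:6:1:3, so the empirical formula is C3H6NO3
Empirical-formula mass = 104.09 g/mol
n = 207 / 104.09 = 1.99 ≈ 2
Molecular formula = (C3H6NO3)×2 = C6H12N2O6

C6H12N2O6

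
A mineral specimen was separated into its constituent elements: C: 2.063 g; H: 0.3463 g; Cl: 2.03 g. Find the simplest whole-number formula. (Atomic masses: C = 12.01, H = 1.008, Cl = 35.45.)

C3H6Cl

C: 2.063 g ÷ 12.01 g/mol = 0.1718 mol
H: 0.3463 g ÷ 1.008 g/mol = 0.3436 mol
Cl: 2.03 g ÷ 35.45 g/mol = 0.05726 mol
Ratios (÷ 0.05726): C 3.000, H 5.999, Cl 1.000
Ratio ≈ 3:6:1, so the empirical formula is C3H6Cl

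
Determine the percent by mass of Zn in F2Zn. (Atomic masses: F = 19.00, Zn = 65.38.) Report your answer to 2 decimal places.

Molar mass = 2(19.00) + 1(65.38) = 103.380 g/mol
Mass of Zn per mole = 1 × 65.38 = 65.380 g
% Zn = 65.380 / 103.380 × 100 = 63.24%

63.24%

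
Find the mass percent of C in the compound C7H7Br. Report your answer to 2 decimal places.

Molar mass = 7(12.01) + 7(1.008) + 1(79.90) = 171.026 g/mol
Mass of C per mole = 7 × 12.01 = 84.070 g
% C = 84.070 / 171.026 × 100 = 49.16%

49.16%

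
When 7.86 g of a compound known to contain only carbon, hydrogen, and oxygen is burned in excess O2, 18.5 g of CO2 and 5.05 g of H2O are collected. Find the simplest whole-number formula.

C3H4O

mol C = 18.5 / 44.01 = 0.4204; mass C = 0.4204 × 12.01 = 5.049 g
mol H = 2 × (5.05 / 18.02) = 0.5605; mass H = 0.5605 × 1.008 = 0.5650 g
mass O = 7.86 − (5.613) = 2.247 g → mol O = 0.1404
Divide by the smallest (0.1404 mol O): C 2.994, H 3.992, O 1.000
≈ 3:4:1 → C3H4O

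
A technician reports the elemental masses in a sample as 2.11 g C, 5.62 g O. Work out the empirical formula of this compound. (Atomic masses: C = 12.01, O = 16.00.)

n(C) = 2.11/12.01 = 0.1757, n(O) = 5.62/16.00 = 0.3513
Ratios (÷ 0.1757): C 1.000, O 1.999
≈ 1:2 → CO2

CO2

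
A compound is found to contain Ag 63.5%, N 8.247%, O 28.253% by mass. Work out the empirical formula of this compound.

AgNO3

Assume 100 g: 63.5 g Ag, 8.247 g N, 28.253 g O.
Moles — Ag: 63.5 / 107.87 = 0.5887 mol; N: 8.247 / 14.01 = 0.5887 mol; O: 28.253 / 16.00 = 1.766 mol
Divide by the smallest (0.5887 mol N): Ag 1.000, N 1.000, O 3.000
≈ 1:1:3 → AgNO3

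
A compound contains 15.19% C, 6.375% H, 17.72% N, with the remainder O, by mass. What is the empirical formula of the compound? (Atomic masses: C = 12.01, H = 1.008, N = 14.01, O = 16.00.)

Assume 100 g: 15.19 g C, 6.375 g H, 17.72 g N, 60.715 g O.
n(C) = 15.19/12.01 = 1.265, n(H) = 6.375/1.008 = 6.324, n(N) = 17.72/14.01 = 1.265, n(O) = 60.715/16.00 = 3.795
Ratios (÷ 1.265): C 1.000, H 5.000, N 1.000, O 3.000
≈ 1:5:1:3 → CH5NO3

CH5NO3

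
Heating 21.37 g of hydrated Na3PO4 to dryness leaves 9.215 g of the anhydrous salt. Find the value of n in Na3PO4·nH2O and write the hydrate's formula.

Mass of water lost = 21.37 − 9.215 = 12.16 g → 12.16 / 18.02 = 0.6745 mol H2O
Molar mass of Na3PO4 = 163.94 g/mol → mol Na3PO4 = 9.215 / 163.94 = 0.05621
n = 0.6745 / 0.05621 = 12.00 ≈ 12 → Na3PO4·12H2O

Na3PO4·12H2O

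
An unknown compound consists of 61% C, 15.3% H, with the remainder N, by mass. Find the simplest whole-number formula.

Assume 100 g: 61 g C, 15.3 g H, 23.7 g N.
Moles — C: 61 / 12.01 = 5.079 mol; H: 15.3 / 1.008 = 15.18 mol; N: 23.7 / 14.01 = 1.692 mol
Divide by the smallest (1.692 mol N): C 3.002, H 8.973, N 1.000
Ratio ≈ 3:9:1, so the empirical formula is C3H9N

C3H9N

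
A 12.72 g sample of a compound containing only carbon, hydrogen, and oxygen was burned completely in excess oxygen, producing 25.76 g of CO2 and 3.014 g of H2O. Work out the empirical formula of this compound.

C7H4O4

mol C = 25.76 / 44.01 = 0.5853; mass C = 0.5853 × 12.01 = 7.030 g
mol H = 2 × (3.014 / 18.02) = 0.3345; mass H = 0.3345 × 1.008 = 0.3372 g
mass O = 12.72 − (7.367) = 5.353 g → mol O = 0.3346
Divide by the smallest (0.3345 mol H): C 1.750, H 1.000, O 1.000
×4: C 7.00, H 4.00, O 4.00 → C7H4O4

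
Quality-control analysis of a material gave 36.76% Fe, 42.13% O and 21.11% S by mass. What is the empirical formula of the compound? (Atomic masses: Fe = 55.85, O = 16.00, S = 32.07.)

Assume 100 g: 36.76 g Fe, 42.13 g O, 21.11 g S.
n(Fe) = 36.76/55.85 = 0.6582, n(O) = 42.13/16.00 = 2.633, n(S) = 21.11/32.07 = 0.6582
Ratios (÷ 0.6582): Fe 1.000, O 4.001, S 1.000
Ratio ≈ 1:4:1, so the empirical formula is FeO4S

FeO4S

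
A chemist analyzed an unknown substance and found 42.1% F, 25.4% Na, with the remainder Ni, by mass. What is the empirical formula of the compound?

Assume 100 g: 42.1 g F, 25.4 g Na, 32.5 g Ni.
Moles — F: 42.1 / 19.00 = 2.216 mol; Na: 25.4 / 22.99 = 1.105 mol; Ni: 32.5 / 58.69 = 0.5538 mol
Smallest is Ni at 0.5538 mol; normalising gives F 4.001, Na 1.995, Ni 1.000
→ F4Na2Ni

F4Na2Ni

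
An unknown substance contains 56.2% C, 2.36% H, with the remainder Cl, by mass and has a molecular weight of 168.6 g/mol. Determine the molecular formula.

C8H4Cl2

Assume 100 g: 56.2 g C, 2.36 g H, 41.44 g Cl.
n(C) = 56.2/12.01 = 4.679, n(H) = 2.36/1.008 = 2.341, n(Cl) = 41.44/35.45 = 1.169
Smallest is Cl at 1.169 mol; normalising gives C 4.003, H 2.003, Cl 1.000
≈ 4:2:1 → C4H2Cl
Empirical-formula mass = 85.51 g/mol
n = 168.6 / 85.51 = 1.97 ≈ 2
Molecular formula = (C4H2Cl)×2 = C8H4Cl2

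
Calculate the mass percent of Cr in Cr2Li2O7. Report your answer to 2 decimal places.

45.24%

Molar mass = 2(52.00) + 2(6.94) + 7(16.00) = 229.880 g/mol
Mass of Cr per mole = 2 × 52.00 = 104.000 g
% Cr = 104.000 / 229.880 × 100 = 45.24%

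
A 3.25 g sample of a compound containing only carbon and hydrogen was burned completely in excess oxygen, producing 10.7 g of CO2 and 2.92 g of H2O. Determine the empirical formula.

mol C = 10.7 / 44.01 = 0.2431; mass C = 0.2431 × 12.01 = 2.920 g
mol H = 2 × (2.92 / 18.02) = 0.3241; mass H = 0.3241 × 1.008 = 0.3267 g
Smallest is C at 0.2431 mol; normalising gives C 1.000, H 1.333
Multiply by 3: C 3.00, H 4.00 → C3H4

C3H4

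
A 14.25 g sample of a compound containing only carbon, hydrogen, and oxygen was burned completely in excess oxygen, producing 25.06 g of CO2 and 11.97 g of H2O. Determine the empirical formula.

mol C = 25.06 / 44.01 = 0.5694; mass C = 0.5694 × 12.01 = 6.839 g
mol H = 2 × (11.97 / 18.02) = 1.329; mass H = 1.329 × 1.008 = 1.339 g
mass O = 14.25 − (8.178) = 6.072 g → mol O = 0.3795
Ratios (÷ 0.3795): C 1.500, H 3.501, O 1.000
Multiply by 2: C 3.00, H 7.00, O 2.00 → C3H7O2

C3H7O2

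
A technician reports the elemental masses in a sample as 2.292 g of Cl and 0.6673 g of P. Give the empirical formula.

Moles — Cl: 2.292 / 35.45 = 0.06465 mol; P: 0.6673 / 30.97 = 0.02155 mol
Divide by the smallest (0.02155 mol P): Cl 3.001, P 1.000
Ratio ≈ 3:1, so the empirical formula is Cl3P

Cl3P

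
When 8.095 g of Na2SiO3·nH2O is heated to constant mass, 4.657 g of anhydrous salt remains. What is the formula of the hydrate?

Mass of water lost = 8.095 − 4.657 = 3.438 g → 3.438 / 18.02 = 0.1908 mol H2O
Molar mass of Na2SiO3 = 122.07 g/mol → mol Na2SiO3 = 4.657 / 122.07 = 0.03815
n = 0.1908 / 0.03815 = 5.00 ≈ 5 → Na2SiO3·5H2O

Na2SiO3·5H2O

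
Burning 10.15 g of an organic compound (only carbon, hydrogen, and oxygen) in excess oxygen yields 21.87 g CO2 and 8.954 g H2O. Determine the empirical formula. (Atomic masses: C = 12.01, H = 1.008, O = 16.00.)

mol C = 21.87 / 44.01 = 0.4969; mass C = 0.4969 × 12.01 = 5.968 g
mol H = 2 × (8.954 / 18.02) = 0.9938; mass H = 0.9938 × 1.008 = 1.002 g
mass O = 10.15 − (6.970) = 3.180 g → mol O = 0.1988
Smallest is O at 0.1988 mol; normalising gives C 2.500, H 5.000, O 1.000
Scaling by 2: C 5.00, H 10.00, O 2.00 → C5H10O2

C5H10O2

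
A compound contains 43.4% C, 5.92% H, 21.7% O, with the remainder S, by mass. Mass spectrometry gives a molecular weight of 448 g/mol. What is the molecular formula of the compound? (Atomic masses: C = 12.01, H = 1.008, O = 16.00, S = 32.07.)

Assume 100 g: 43.4 g C, 5.92 g H, 21.7 g O, 28.98 g S.
C: 43.4 g ÷ 12.01 g/mol = 3.614 mol
H: 5.92 g ÷ 1.008 g/mol = 5.873 mol
O: 21.7 g ÷ 16.00 g/mol = 1.356 mol
S: 28.98 g ÷ 32.07 g/mol = 0.9036 mol
Smallest is S at 0.9036 mol; normalising gives C 3.999, H 6.499, O 1.501, S 1.000
Multiply by 2: C 8.00, H 13.00, O 3.00, S 2.00 → C8H13O3S2
Empirical-formula mass = 221.32 g/mol
n = 448 / 221.32 = 2.02 ≈ 2
Molecular formula = (C8H13O3S2)×2 = C16H26O6S4

C16H26O6S4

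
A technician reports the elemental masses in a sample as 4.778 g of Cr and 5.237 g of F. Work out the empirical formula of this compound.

CrF3

Cr: 4.778 g ÷ 52.00 g/mol = 0.09188 mol
F: 5.237 g ÷ 19.00 g/mol = 0.2756 mol
Ratios (÷ 0.09188): Cr 1.000, F 3.000
≈ 1:3 → CrF3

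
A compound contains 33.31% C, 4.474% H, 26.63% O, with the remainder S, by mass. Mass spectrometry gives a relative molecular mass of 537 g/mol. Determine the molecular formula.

Assume 100 g: 33.31 g C, 4.474 g H, 26.63 g O, 35.586 g S.
n(C) = 33.31/12.01 = 2.774, n(H) = 4.474/1.008 = 4.438, n(O) = 26.63/16.00 = 1.664, n(S) = 35.586/32.07 = 1.11
Divide by the smallest (1.11 mol S): C 2.499, H 4.000, O 1.500, S 1.000
Scaling by 2: C 5.00, H 8.00, O 3.00, S 2.00 → C5H8O3S2
Empirical-formula mass = 180.25 g/mol
n = 537 / 180.25 = 2.98 ≈ 3
Molecular formula = (C5H8O3S2)×3 = C15H24O9S6

C15H24O9S6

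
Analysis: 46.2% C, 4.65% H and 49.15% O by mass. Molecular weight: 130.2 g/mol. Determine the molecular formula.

Assume 100 g: 46.2 g C, 4.65 g H, 49.15 g O.
C: 46.2 g ÷ 12.01 g/mol = 3.847 mol
H: 4.65 g ÷ 1.008 g/mol = 4.613 mol
O: 49.15 g ÷ 16.00 g/mol = 3.072 mol
Smallest is O at 3.072 mol; normalising gives C 1.252, H 1.502, O 1.000
Multiply by 4: C 5.01, H 6.01, O 4.00 → C5H6O4
Empirical-formula mass = 130.10 g/mol
n = 130.2 / 130.10 = 1.00 ≈ 1
Molecular formula = empirical formula = C5H6O4

C5H6O4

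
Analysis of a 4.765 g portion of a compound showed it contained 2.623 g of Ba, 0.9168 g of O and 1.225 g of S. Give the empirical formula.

n(Ba) = 2.623/137.33 = 0.0191, n(O) = 0.9168/16.00 = 0.0573, n(S) = 1.225/32.07 = 0.0382
Smallest is Ba at 0.0191 mol; normalising gives Ba 1.000, O 3.000, S 2.000
Ratio ≈ 1:3:2, so the empirical formula is BaO3S2

BaO3S2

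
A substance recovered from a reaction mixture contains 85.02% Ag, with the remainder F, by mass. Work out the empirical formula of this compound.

Assume 100 g: 85.02 g Ag, 14.98 g F.
Ag: 85.02 g ÷ 107.87 g/mol = 0.7882 mol
F: 14.98 g ÷ 19.00 g/mol = 0.7884 mol
Smallest is Ag at 0.7882 mol; normalising gives Ag 1.000, F 1.000
Ratio ≈ 1:1, so the empirical formula is AgF

AgF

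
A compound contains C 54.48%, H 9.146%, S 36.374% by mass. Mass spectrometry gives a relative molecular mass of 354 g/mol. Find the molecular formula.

C16H32S4

Assume 100 g: 54.48 g C, 9.146 g H, 36.374 g S.
C: 54.48 g ÷ 12.01 g/mol = 4.536 mol
H: 9.146 g ÷ 1.008 g/mol = 9.073 mol
S: 36.374 g ÷ 32.07 g/mol = 1.134 mol
Smallest is S at 1.134 mol; normalising gives C 3.999, H 8.000, S 1.000
Ratio ≈ 4:8:1, so the empirical formula is C4H8S
Empirical-formula mass = 88.17 g/mol
n = 354 / 88.17 = 4.01 ≈ 4
Molecular formula = (C4H8S)×4 = C16H32S4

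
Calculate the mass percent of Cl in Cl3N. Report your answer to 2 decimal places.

Molar mass = 3(35.45) + 1(14.01) = 120.360 g/mol
Mass of Cl per mole = 3 × 35.45 = 106.350 g
% Cl = 106.350 / 120.360 × 100 = 88.36%

88.36%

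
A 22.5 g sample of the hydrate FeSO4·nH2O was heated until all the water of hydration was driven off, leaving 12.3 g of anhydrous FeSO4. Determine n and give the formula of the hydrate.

Mass of water lost = 22.5 − 12.3 = 10.2 g → 10.2 / 18.02 = 0.566 mol H2O
Molar mass of FeSO4 = 151.92 g/mol → mol FeSO4 = 12.3 / 151.92 = 0.08096
n = 0.566 / 0.08096 = 6.99 ≈ 7 → FeSO4·7H2O

FeSO4·7H2O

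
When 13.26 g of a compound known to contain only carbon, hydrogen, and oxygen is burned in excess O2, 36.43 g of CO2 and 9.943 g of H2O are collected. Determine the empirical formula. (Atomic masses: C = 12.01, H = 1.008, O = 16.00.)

mol C = 36.43 / 44.01 = 0.8278; mass C = 0.8278 × 12.01 = 9.941 g
mol H = 2 × (9.943 / 18.02) = 1.104; mass H = 1.104 × 1.008 = 1.112 g
mass O = 13.26 − (11.05) = 2.206 g → mol O = 0.1379
Smallest is O at 0.1379 mol; normalising gives C 6.003, H 8.003, O 1.000
→ C6H8O

C6H8O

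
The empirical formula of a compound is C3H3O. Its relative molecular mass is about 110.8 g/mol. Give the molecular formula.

Empirical-formula mass = 55.05 g/mol
n = 110.8 / 55.05 = 2.01 ≈ 2
Molecular formula = (C3H3O)2 = C6H6O2

C6H6O2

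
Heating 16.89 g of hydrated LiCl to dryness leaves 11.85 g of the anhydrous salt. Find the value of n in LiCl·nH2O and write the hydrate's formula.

Mass of water lost = 16.89 − 11.85 = 5.04 g → 5.04 / 18.02 = 0.2797 mol H2O
Molar mass of LiCl = 42.39 g/mol → mol LiCl = 11.85 / 42.39 = 0.2795
n = 0.2797 / 0.2795 = 1.00 ≈ 1 → LiCl·H2O

LiCl·H2O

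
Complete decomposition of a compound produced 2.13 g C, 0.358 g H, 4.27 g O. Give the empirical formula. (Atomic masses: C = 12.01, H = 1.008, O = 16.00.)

C2H4O3

Moles — C: 2.13 / 12.01 = 0.1774 mol; H: 0.358 / 1.008 = 0.3552 mol; O: 4.27 / 16.00 = 0.2669 mol
Smallest is C at 0.1774 mol; normalising gives C 1.000, H 2.003, O 1.505
Scaling by 2: C 2.00, H 4.01, O 3.01 → C2H4O3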